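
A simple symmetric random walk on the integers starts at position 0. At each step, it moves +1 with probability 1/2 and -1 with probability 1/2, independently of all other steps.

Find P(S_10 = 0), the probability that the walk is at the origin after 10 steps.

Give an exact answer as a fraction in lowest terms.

To return to 0 after 10 steps: need exactly 5 steps of +1 and 5 of -1.
Favorable paths: C(10,5) = 252
Total paths: 2^10 = 1024
P = 252/1024 = 63/256

Answer: 63/256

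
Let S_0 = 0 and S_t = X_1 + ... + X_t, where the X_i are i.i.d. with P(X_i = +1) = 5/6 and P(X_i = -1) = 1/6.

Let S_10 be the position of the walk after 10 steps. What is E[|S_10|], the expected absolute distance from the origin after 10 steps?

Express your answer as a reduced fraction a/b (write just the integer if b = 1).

Answer: 50470895/7558272

Derivation:
S_10 takes values m ≡ 0 (mod 2) with |m| ≤ 10; P(S_10=m) = C(10,(10+m)/2) · (5/6)^((10+m)/2) · (1/6)^((10-m)/2).
Distribution: P(S=-10)=1/60466176, P(S=-8)=25/30233088, P(S=-6)=125/6718464, P(S=-4)=625/2519424, P(S=-2)=21875/10077696, P(S=0)=21875/1679616, P(S=2)=546875/10077696, P(S=4)=390625/2519424, P(S=6)=1953125/6718464, P(S=8)=9765625/30233088, P(S=10)=9765625/60466176
E[|S_10|] = Σ_m |m|·P(S_10=m) = 50470895/7558272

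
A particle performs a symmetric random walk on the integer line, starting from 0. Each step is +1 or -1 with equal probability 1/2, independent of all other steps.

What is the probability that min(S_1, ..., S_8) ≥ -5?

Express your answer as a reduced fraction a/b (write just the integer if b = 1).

Answer: 123/128

Derivation:
Let f(t,s) = #length-t paths at position s with S_1..S_t all ≥ -5.
f(t,s) = f(t-1,s-1) + f(t-1,s+1) for s ≥ -5; f(t,s) = 0 for s < -5.
t=0: f(0,0)=1
t=1: f(1,-1)=1 f(1,1)=1
t=2: f(2,-2)=1 f(2,0)=2 f(2,2)=1
t=3: f(3,-3)=1 f(3,-1)=3 f(3,1)=3 f(3,3)=1
t=4: f(4,-4)=1 f(4,-2)=4 f(4,0)=6 f(4,2)=4 f(4,4)=1
t=5: f(5,-5)=1 f(5,-3)=5 f(5,-1)=10 f(5,1)=10 f(5,3)=5 f(5,5)=1
t=6: f(6,-4)=6 f(6,-2)=15 f(6,0)=20 f(6,2)=15 f(6,4)=6 f(6,6)=1
t=7: f(7,-5)=6 f(7,-3)=21 f(7,-1)=35 f(7,1)=35 f(7,3)=21 f(7,5)=7 f(7,7)=1
t=8: f(8,-4)=27 f(8,-2)=56 f(8,0)=70 f(8,2)=56 f(8,4)=28 f(8,6)=8 f(8,8)=1
Σ_s f(8,s) = 246
P = 246/256 = 123/128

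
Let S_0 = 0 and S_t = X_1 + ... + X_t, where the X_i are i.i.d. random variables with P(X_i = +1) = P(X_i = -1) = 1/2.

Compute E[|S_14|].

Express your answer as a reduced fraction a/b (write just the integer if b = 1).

Answer: 3003/1024

Derivation:
S_14 takes values m ≡ 0 (mod 2) with |m| ≤ 14; P(S_14=m) = C(14,(14+m)/2)/2^14.
Total paths: 2^14 = 16384
Distribution: P(S=-14)=1/16384, P(S=-12)=14/16384, P(S=-10)=91/16384, P(S=-8)=364/16384, P(S=-6)=1001/16384, P(S=-4)=2002/16384, P(S=-2)=3003/16384, P(S=0)=3432/16384, P(S=2)=3003/16384, P(S=4)=2002/16384, P(S=6)=1001/16384, P(S=8)=364/16384, P(S=10)=91/16384, P(S=12)=14/16384, P(S=14)=1/16384
E[|S_14|] = Σ_m |m|·P(S_14=m) = 48048/16384 = 3003/1024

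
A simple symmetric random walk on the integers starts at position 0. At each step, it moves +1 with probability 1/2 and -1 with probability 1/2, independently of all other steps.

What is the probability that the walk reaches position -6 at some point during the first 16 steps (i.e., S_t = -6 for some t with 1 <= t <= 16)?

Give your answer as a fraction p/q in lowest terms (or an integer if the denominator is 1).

Answer: 4701/32768

Derivation:
Count via complement. Let g(t,s) = #length-t paths at position s with S_1..S_t all ≠ -6.
g(t,s) = g(t-1,s-1) + g(t-1,s+1) for s ≠ -6; g(t,-6) = 0.
t=0: g(0,0)=1
t=1: g(1,-1)=1 g(1,1)=1
t=2: g(2,-2)=1 g(2,0)=2 g(2,2)=1
t=3: g(3,-3)=1 g(3,-1)=3 g(3,1)=3 g(3,3)=1
t=4: g(4,-4)=1 g(4,-2)=4 g(4,0)=6 g(4,2)=4 g(4,4)=1
t=5: g(5,-5)=1 g(5,-3)=5 g(5,-1)=10 g(5,1)=10 g(5,3)=5 g(5,5)=1
t=6: g(6,-4)=6 g(6,-2)=15 g(6,0)=20 g(6,2)=15 g(6,4)=6 g(6,6)=1
t=7: g(7,-5)=6 g(7,-3)=21 g(7,-1)=35 g(7,1)=35 g(7,3)=21 g(7,5)=7 g(7,7)=1
t=8: g(8,-4)=27 g(8,-2)=56 g(8,0)=70 g(8,2)=56 g(8,4)=28 g(8,6)=8 g(8,8)=1
t=9: g(9,-5)=27 g(9,-3)=83 g(9,-1)=126 g(9,1)=126 g(9,3)=84 g(9,5)=36 g(9,7)=9 g(9,9)=1
t=10: g(10,-4)=110 g(10,-2)=209 g(10,0)=252 g(10,2)=210 g(10,4)=120 g(10,6)=45 g(10,8)=10 g(10,10)=1
t=11: g(11,-5)=110 g(11,-3)=319 g(11,-1)=461 g(11,1)=462 g(11,3)=330 g(11,5)=165 g(11,7)=55 g(11,9)=11 g(11,11)=1
t=12: g(12,-4)=429 g(12,-2)=780 g(12,0)=923 g(12,2)=792 g(12,4)=495 g(12,6)=220 g(12,8)=66 g(12,10)=12 g(12,12)=1
t=13: g(13,-5)=429 g(13,-3)=1209 g(13,-1)=1703 g(13,1)=1715 g(13,3)=1287 g(13,5)=715 g(13,7)=286 g(13,9)=78 g(13,11)=13 g(13,13)=1
t=14: g(14,-4)=1638 g(14,-2)=2912 g(14,0)=3418 g(14,2)=3002 g(14,4)=2002 g(14,6)=1001 g(14,8)=364 g(14,10)=91 g(14,12)=14 g(14,14)=1
t=15: g(15,-5)=1638 g(15,-3)=4550 g(15,-1)=6330 g(15,1)=6420 g(15,3)=5004 g(15,5)=3003 g(15,7)=1365 g(15,9)=455 g(15,11)=105 g(15,13)=15 g(15,15)=1
t=16: g(16,-4)=6188 g(16,-2)=10880 g(16,0)=12750 g(16,2)=11424 g(16,4)=8007 g(16,6)=4368 g(16,8)=1820 g(16,10)=560 g(16,12)=120 g(16,14)=16 g(16,16)=1
Paths never hitting -6: Σ_s g(16,s) = 56134
Paths hitting -6: 2^16 - 56134 = 9402
P = 9402/65536 = 4701/32768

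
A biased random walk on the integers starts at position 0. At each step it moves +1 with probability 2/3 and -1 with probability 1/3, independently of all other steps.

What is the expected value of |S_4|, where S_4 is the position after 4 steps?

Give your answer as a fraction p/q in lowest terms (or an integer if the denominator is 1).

Answer: 148/81

Derivation:
S_4 takes values m ≡ 0 (mod 2) with |m| ≤ 4; P(S_4=m) = C(4,(4+m)/2) · (2/3)^((4+m)/2) · (1/3)^((4-m)/2).
Distribution: P(S=-4)=1/81, P(S=-2)=8/81, P(S=0)=8/27, P(S=2)=32/81, P(S=4)=16/81
E[|S_4|] = Σ_m |m|·P(S_4=m) = 148/81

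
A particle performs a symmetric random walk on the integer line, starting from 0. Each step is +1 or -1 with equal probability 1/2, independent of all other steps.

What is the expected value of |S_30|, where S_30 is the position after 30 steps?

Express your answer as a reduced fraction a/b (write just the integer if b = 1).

Answer: 145422675/33554432

Derivation:
S_30 takes values m ≡ 0 (mod 2) with |m| ≤ 30; P(S_30=m) = C(30,(30+m)/2)/2^30.
Total paths: 2^30 = 1073741824
Distribution: P(S=-30)=1/1073741824, P(S=-28)=30/1073741824, P(S=-26)=435/1073741824, P(S=-24)=4060/1073741824, P(S=-22)=27405/1073741824, P(S=-20)=142506/1073741824, P(S=-18)=593775/1073741824, P(S=-16)=2035800/1073741824, P(S=-14)=5852925/1073741824, P(S=-12)=14307150/1073741824, P(S=-10)=30045015/1073741824, P(S=-8)=54627300/1073741824, P(S=-6)=86493225/1073741824, P(S=-4)=119759850/1073741824, P(S=-2)=145422675/1073741824, P(S=0)=155117520/1073741824, P(S=2)=145422675/1073741824, P(S=4)=119759850/1073741824, P(S=6)=86493225/1073741824, P(S=8)=54627300/1073741824, P(S=10)=30045015/1073741824, P(S=12)=14307150/1073741824, P(S=14)=5852925/1073741824, P(S=16)=2035800/1073741824, P(S=18)=593775/1073741824, P(S=20)=142506/1073741824, P(S=22)=27405/1073741824, P(S=24)=4060/1073741824, P(S=26)=435/1073741824, P(S=28)=30/1073741824, P(S=30)=1/1073741824
E[|S_30|] = Σ_m |m|·P(S_30=m) = 4653525600/1073741824 = 145422675/33554432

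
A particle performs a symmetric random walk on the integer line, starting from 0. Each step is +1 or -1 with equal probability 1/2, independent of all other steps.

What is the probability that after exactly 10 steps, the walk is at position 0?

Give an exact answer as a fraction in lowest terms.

To return to 0 after 10 steps: need exactly 5 steps of +1 and 5 of -1.
Favorable paths: C(10,5) = 252
Total paths: 2^10 = 1024
P = 252/1024 = 63/256

Answer: 63/256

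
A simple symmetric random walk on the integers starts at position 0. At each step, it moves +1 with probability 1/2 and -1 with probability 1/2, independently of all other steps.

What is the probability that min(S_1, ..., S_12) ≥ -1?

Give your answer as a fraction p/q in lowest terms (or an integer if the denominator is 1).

Let f(t,s) = #length-t paths at position s with S_1..S_t all ≥ -1.
f(t,s) = f(t-1,s-1) + f(t-1,s+1) for s ≥ -1; f(t,s) = 0 for s < -1.
t=0: f(0,0)=1
t=1: f(1,-1)=1 f(1,1)=1
t=2: f(2,0)=2 f(2,2)=1
t=3: f(3,-1)=2 f(3,1)=3 f(3,3)=1
t=4: f(4,0)=5 f(4,2)=4 f(4,4)=1
t=5: f(5,-1)=5 f(5,1)=9 f(5,3)=5 f(5,5)=1
t=6: f(6,0)=14 f(6,2)=14 f(6,4)=6 f(6,6)=1
t=7: f(7,-1)=14 f(7,1)=28 f(7,3)=20 f(7,5)=7 f(7,7)=1
t=8: f(8,0)=42 f(8,2)=48 f(8,4)=27 f(8,6)=8 f(8,8)=1
t=9: f(9,-1)=42 f(9,1)=90 f(9,3)=75 f(9,5)=35 f(9,7)=9 f(9,9)=1
t=10: f(10,0)=132 f(10,2)=165 f(10,4)=110 f(10,6)=44 f(10,8)=10 f(10,10)=1
t=11: f(11,-1)=132 f(11,1)=297 f(11,3)=275 f(11,5)=154 f(11,7)=54 f(11,9)=11 f(11,11)=1
t=12: f(12,0)=429 f(12,2)=572 f(12,4)=429 f(12,6)=208 f(12,8)=65 f(12,10)=12 f(12,12)=1
Σ_s f(12,s) = 1716
P = 1716/4096 = 429/1024

Answer: 429/1024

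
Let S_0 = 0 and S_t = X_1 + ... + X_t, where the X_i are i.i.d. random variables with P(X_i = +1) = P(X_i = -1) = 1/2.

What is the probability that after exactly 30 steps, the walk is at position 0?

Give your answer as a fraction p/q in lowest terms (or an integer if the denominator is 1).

Answer: 9694845/67108864

Derivation:
To return to 0 after 30 steps: need exactly 15 steps of +1 and 15 of -1.
Favorable paths: C(30,15) = 155117520
Total paths: 2^30 = 1073741824
P = 155117520/1073741824 = 9694845/67108864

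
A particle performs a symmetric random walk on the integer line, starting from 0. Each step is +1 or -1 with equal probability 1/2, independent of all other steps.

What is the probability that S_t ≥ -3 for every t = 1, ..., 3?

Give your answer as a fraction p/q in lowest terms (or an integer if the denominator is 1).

Let f(t,s) = #length-t paths at position s with S_1..S_t all ≥ -3.
f(t,s) = f(t-1,s-1) + f(t-1,s+1) for s ≥ -3; f(t,s) = 0 for s < -3.
t=0: f(0,0)=1
t=1: f(1,-1)=1 f(1,1)=1
t=2: f(2,-2)=1 f(2,0)=2 f(2,2)=1
t=3: f(3,-3)=1 f(3,-1)=3 f(3,1)=3 f(3,3)=1
Σ_s f(3,s) = 8
P = 8/8 = 1

Answer: 1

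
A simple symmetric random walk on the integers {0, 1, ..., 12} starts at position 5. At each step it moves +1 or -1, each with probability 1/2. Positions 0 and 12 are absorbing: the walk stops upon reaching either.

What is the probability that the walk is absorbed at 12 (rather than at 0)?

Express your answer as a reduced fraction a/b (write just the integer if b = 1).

Answer: 5/12

Derivation:
Symmetric walk (p = 1/2): the harmonic-function argument gives P(hit 12 before 0 | start at 5) = a/N.
P = 5/12 = 5/12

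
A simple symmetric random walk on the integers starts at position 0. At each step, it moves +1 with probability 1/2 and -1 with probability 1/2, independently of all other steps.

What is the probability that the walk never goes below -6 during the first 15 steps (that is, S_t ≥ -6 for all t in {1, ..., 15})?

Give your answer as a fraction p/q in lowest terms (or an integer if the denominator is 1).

Let f(t,s) = #length-t paths at position s with S_1..S_t all ≥ -6.
f(t,s) = f(t-1,s-1) + f(t-1,s+1) for s ≥ -6; f(t,s) = 0 for s < -6.
t=0: f(0,0)=1
t=1: f(1,-1)=1 f(1,1)=1
t=2: f(2,-2)=1 f(2,0)=2 f(2,2)=1
t=3: f(3,-3)=1 f(3,-1)=3 f(3,1)=3 f(3,3)=1
t=4: f(4,-4)=1 f(4,-2)=4 f(4,0)=6 f(4,2)=4 f(4,4)=1
t=5: f(5,-5)=1 f(5,-3)=5 f(5,-1)=10 f(5,1)=10 f(5,3)=5 f(5,5)=1
t=6: f(6,-6)=1 f(6,-4)=6 f(6,-2)=15 f(6,0)=20 f(6,2)=15 f(6,4)=6 f(6,6)=1
t=7: f(7,-5)=7 f(7,-3)=21 f(7,-1)=35 f(7,1)=35 f(7,3)=21 f(7,5)=7 f(7,7)=1
t=8: f(8,-6)=7 f(8,-4)=28 f(8,-2)=56 f(8,0)=70 f(8,2)=56 f(8,4)=28 f(8,6)=8 f(8,8)=1
t=9: f(9,-5)=35 f(9,-3)=84 f(9,-1)=126 f(9,1)=126 f(9,3)=84 f(9,5)=36 f(9,7)=9 f(9,9)=1
t=10: f(10,-6)=35 f(10,-4)=119 f(10,-2)=210 f(10,0)=252 f(10,2)=210 f(10,4)=120 f(10,6)=45 f(10,8)=10 f(10,10)=1
t=11: f(11,-5)=154 f(11,-3)=329 f(11,-1)=462 f(11,1)=462 f(11,3)=330 f(11,5)=165 f(11,7)=55 f(11,9)=11 f(11,11)=1
t=12: f(12,-6)=154 f(12,-4)=483 f(12,-2)=791 f(12,0)=924 f(12,2)=792 f(12,4)=495 f(12,6)=220 f(12,8)=66 f(12,10)=12 f(12,12)=1
t=13: f(13,-5)=637 f(13,-3)=1274 f(13,-1)=1715 f(13,1)=1716 f(13,3)=1287 f(13,5)=715 f(13,7)=286 f(13,9)=78 f(13,11)=13 f(13,13)=1
t=14: f(14,-6)=637 f(14,-4)=1911 f(14,-2)=2989 f(14,0)=3431 f(14,2)=3003 f(14,4)=2002 f(14,6)=1001 f(14,8)=364 f(14,10)=91 f(14,12)=14 f(14,14)=1
t=15: f(15,-5)=2548 f(15,-3)=4900 f(15,-1)=6420 f(15,1)=6434 f(15,3)=5005 f(15,5)=3003 f(15,7)=1365 f(15,9)=455 f(15,11)=105 f(15,13)=15 f(15,15)=1
Σ_s f(15,s) = 30251
P = 30251/32768 = 30251/32768

Answer: 30251/32768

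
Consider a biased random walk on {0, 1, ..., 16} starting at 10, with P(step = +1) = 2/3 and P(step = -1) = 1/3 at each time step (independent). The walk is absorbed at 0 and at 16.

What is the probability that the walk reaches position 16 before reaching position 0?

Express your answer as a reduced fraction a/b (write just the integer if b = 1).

Biased walk: p = 2/3, q = 1/3, r = q/p = 1/2
Gambler's ruin: P(hit 16 before 0 | start at 10) = (1 - r^a)/(1 - r^N)
r^10 = 1/1024; r^16 = 1/65536
P = (1 - 1/1024) / (1 - 1/65536) = 1023/1024 / 65535/65536 = 21824/21845

Answer: 21824/21845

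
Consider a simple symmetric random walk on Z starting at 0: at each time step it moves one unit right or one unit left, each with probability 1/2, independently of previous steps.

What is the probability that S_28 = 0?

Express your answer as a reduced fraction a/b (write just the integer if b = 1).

Answer: 5014575/33554432

Derivation:
To return to 0 after 28 steps: need exactly 14 steps of +1 and 14 of -1.
Favorable paths: C(28,14) = 40116600
Total paths: 2^28 = 268435456
P = 40116600/268435456 = 5014575/33554432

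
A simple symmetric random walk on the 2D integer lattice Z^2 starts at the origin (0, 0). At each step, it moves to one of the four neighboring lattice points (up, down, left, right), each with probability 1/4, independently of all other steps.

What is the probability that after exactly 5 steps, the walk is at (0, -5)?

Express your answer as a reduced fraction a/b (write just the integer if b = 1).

Answer: 1/1024

Derivation:
Let h be the number of horizontal steps (so 5-h are vertical). To end at (0,-5) need (h+0)/2 right-steps and ((5-h)-5)/2 up-steps.
Sum over h with 0 ≤ h ≤ 0, h ≡ 0 (mod 2), 5-h ≡ 1 (mod 2):
h=0: C(5,0)·C(0,0)·C(5,0) = 1·1·1 = 1
Total favorable: 1
Total paths: 4^5 = 1024
P = 1/1024 = 1/1024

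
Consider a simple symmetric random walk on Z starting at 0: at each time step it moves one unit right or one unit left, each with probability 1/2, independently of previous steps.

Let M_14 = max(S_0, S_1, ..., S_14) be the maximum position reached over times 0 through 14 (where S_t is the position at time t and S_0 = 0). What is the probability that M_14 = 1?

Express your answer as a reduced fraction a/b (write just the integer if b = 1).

Let M_14 = max(S_0,...,S_14). Use the reflection principle: for j ≥ 1, #{paths with M_14 ≥ j} = #{S_14 ≥ j} + #{S_14 ≥ j+1}.
By reflection, #{M_14 ≥ 1} = #{S_14 ≥ 1} + #{S_14 ≥ 2} = 6476 + 6476 = 12952.
#{M_14 ≥ 2} = #{S_14 ≥ 2} + #{S_14 ≥ 3} = 6476 + 3473 = 9949.
#{M_14 = 1} = 12952 - 9949 = 3003.
P(M_14 = 1) = 3003/16384 = 3003/16384

Answer: 3003/16384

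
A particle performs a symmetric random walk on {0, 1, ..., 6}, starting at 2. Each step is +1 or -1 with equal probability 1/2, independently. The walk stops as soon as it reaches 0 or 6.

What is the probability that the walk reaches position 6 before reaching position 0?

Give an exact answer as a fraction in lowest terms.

Symmetric walk (p = 1/2): the harmonic-function argument gives P(hit 6 before 0 | start at 2) = a/N.
P = 2/6 = 1/3

Answer: 1/3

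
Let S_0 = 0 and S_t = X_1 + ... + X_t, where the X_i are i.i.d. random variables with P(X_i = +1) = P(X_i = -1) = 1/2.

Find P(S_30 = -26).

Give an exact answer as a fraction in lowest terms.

Answer: 435/1073741824

Derivation:
To reach position -26 after 30 steps: need 2 steps of +1 and 28 of -1.
Favorable paths: C(30,2) = 435
Total paths: 2^30 = 1073741824
P = 435/1073741824 = 435/1073741824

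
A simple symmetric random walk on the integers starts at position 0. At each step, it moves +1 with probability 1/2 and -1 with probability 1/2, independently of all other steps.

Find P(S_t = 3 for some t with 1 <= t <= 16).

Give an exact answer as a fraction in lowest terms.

Answer: 14893/32768

Derivation:
Count via complement. Let g(t,s) = #length-t paths at position s with S_1..S_t all ≠ 3.
g(t,s) = g(t-1,s-1) + g(t-1,s+1) for s ≠ 3; g(t,3) = 0.
t=0: g(0,0)=1
t=1: g(1,-1)=1 g(1,1)=1
t=2: g(2,-2)=1 g(2,0)=2 g(2,2)=1
t=3: g(3,-3)=1 g(3,-1)=3 g(3,1)=3
t=4: g(4,-4)=1 g(4,-2)=4 g(4,0)=6 g(4,2)=3
t=5: g(5,-5)=1 g(5,-3)=5 g(5,-1)=10 g(5,1)=9
t=6: g(6,-6)=1 g(6,-4)=6 g(6,-2)=15 g(6,0)=19 g(6,2)=9
t=7: g(7,-7)=1 g(7,-5)=7 g(7,-3)=21 g(7,-1)=34 g(7,1)=28
t=8: g(8,-8)=1 g(8,-6)=8 g(8,-4)=28 g(8,-2)=55 g(8,0)=62 g(8,2)=28
t=9: g(9,-9)=1 g(9,-7)=9 g(9,-5)=36 g(9,-3)=83 g(9,-1)=117 g(9,1)=90
t=10: g(10,-10)=1 g(10,-8)=10 g(10,-6)=45 g(10,-4)=119 g(10,-2)=200 g(10,0)=207 g(10,2)=90
t=11: g(11,-11)=1 g(11,-9)=11 g(11,-7)=55 g(11,-5)=164 g(11,-3)=319 g(11,-1)=407 g(11,1)=297
t=12: g(12,-12)=1 g(12,-10)=12 g(12,-8)=66 g(12,-6)=219 g(12,-4)=483 g(12,-2)=726 g(12,0)=704 g(12,2)=297
t=13: g(13,-13)=1 g(13,-11)=13 g(13,-9)=78 g(13,-7)=285 g(13,-5)=702 g(13,-3)=1209 g(13,-1)=1430 g(13,1)=1001
t=14: g(14,-14)=1 g(14,-12)=14 g(14,-10)=91 g(14,-8)=363 g(14,-6)=987 g(14,-4)=1911 g(14,-2)=2639 g(14,0)=2431 g(14,2)=1001
t=15: g(15,-15)=1 g(15,-13)=15 g(15,-11)=105 g(15,-9)=454 g(15,-7)=1350 g(15,-5)=2898 g(15,-3)=4550 g(15,-1)=5070 g(15,1)=3432
t=16: g(16,-16)=1 g(16,-14)=16 g(16,-12)=120 g(16,-10)=559 g(16,-8)=1804 g(16,-6)=4248 g(16,-4)=7448 g(16,-2)=9620 g(16,0)=8502 g(16,2)=3432
Paths never hitting 3: Σ_s g(16,s) = 35750
Paths hitting 3: 2^16 - 35750 = 29786
P = 29786/65536 = 14893/32768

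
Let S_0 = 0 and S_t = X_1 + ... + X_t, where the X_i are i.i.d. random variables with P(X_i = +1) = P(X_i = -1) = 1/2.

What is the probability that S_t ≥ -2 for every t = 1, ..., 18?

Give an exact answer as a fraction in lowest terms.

Let f(t,s) = #length-t paths at position s with S_1..S_t all ≥ -2.
f(t,s) = f(t-1,s-1) + f(t-1,s+1) for s ≥ -2; f(t,s) = 0 for s < -2.
t=0: f(0,0)=1
t=1: f(1,-1)=1 f(1,1)=1
t=2: f(2,-2)=1 f(2,0)=2 f(2,2)=1
t=3: f(3,-1)=3 f(3,1)=3 f(3,3)=1
t=4: f(4,-2)=3 f(4,0)=6 f(4,2)=4 f(4,4)=1
t=5: f(5,-1)=9 f(5,1)=10 f(5,3)=5 f(5,5)=1
t=6: f(6,-2)=9 f(6,0)=19 f(6,2)=15 f(6,4)=6 f(6,6)=1
t=7: f(7,-1)=28 f(7,1)=34 f(7,3)=21 f(7,5)=7 f(7,7)=1
t=8: f(8,-2)=28 f(8,0)=62 f(8,2)=55 f(8,4)=28 f(8,6)=8 f(8,8)=1
t=9: f(9,-1)=90 f(9,1)=117 f(9,3)=83 f(9,5)=36 f(9,7)=9 f(9,9)=1
t=10: f(10,-2)=90 f(10,0)=207 f(10,2)=200 f(10,4)=119 f(10,6)=45 f(10,8)=10 f(10,10)=1
t=11: f(11,-1)=297 f(11,1)=407 f(11,3)=319 f(11,5)=164 f(11,7)=55 f(11,9)=11 f(11,11)=1
t=12: f(12,-2)=297 f(12,0)=704 f(12,2)=726 f(12,4)=483 f(12,6)=219 f(12,8)=66 f(12,10)=12 f(12,12)=1
t=13: f(13,-1)=1001 f(13,1)=1430 f(13,3)=1209 f(13,5)=702 f(13,7)=285 f(13,9)=78 f(13,11)=13 f(13,13)=1
t=14: f(14,-2)=1001 f(14,0)=2431 f(14,2)=2639 f(14,4)=1911 f(14,6)=987 f(14,8)=363 f(14,10)=91 f(14,12)=14 f(14,14)=1
t=15: f(15,-1)=3432 f(15,1)=5070 f(15,3)=4550 f(15,5)=2898 f(15,7)=1350 f(15,9)=454 f(15,11)=105 f(15,13)=15 f(15,15)=1
t=16: f(16,-2)=3432 f(16,0)=8502 f(16,2)=9620 f(16,4)=7448 f(16,6)=4248 f(16,8)=1804 f(16,10)=559 f(16,12)=120 f(16,14)=16 f(16,16)=1
t=17: f(17,-1)=11934 f(17,1)=18122 f(17,3)=17068 f(17,5)=11696 f(17,7)=6052 f(17,9)=2363 f(17,11)=679 f(17,13)=136 f(17,15)=17 f(17,17)=1
t=18: f(18,-2)=11934 f(18,0)=30056 f(18,2)=35190 f(18,4)=28764 f(18,6)=17748 f(18,8)=8415 f(18,10)=3042 f(18,12)=815 f(18,14)=153 f(18,16)=18 f(18,18)=1
Σ_s f(18,s) = 136136
P = 136136/262144 = 17017/32768

Answer: 17017/32768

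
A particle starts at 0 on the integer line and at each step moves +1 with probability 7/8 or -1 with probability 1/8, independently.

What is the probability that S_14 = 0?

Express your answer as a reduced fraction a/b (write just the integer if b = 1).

Answer: 353299947/549755813888

Derivation:
To be at 0 after 14 steps: need exactly 7 steps of +1 and 7 of -1.
Number of such sequences: C(14,7) = 3432
Each has probability (7/8)^7 · (1/8)^7 = 823543/4398046511104
P = 3432 · 823543/4398046511104 = 353299947/549755813888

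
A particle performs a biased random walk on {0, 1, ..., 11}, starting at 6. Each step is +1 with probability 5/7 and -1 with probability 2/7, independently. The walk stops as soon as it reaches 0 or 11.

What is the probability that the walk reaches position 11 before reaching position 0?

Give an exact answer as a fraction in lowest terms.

Biased walk: p = 5/7, q = 2/7, r = q/p = 2/5
Gambler's ruin: P(hit 11 before 0 | start at 6) = (1 - r^a)/(1 - r^N)
r^6 = 64/15625; r^11 = 2048/48828125
P = (1 - 64/15625) / (1 - 2048/48828125) = 15561/15625 / 48826077/48828125 = 16209375/16275359

Answer: 16209375/16275359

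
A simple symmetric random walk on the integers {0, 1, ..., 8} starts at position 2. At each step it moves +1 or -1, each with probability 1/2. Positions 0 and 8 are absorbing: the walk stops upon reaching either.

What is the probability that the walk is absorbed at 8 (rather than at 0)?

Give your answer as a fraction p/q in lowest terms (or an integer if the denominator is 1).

Answer: 1/4

Derivation:
Symmetric walk (p = 1/2): the harmonic-function argument gives P(hit 8 before 0 | start at 2) = a/N.
P = 2/8 = 1/4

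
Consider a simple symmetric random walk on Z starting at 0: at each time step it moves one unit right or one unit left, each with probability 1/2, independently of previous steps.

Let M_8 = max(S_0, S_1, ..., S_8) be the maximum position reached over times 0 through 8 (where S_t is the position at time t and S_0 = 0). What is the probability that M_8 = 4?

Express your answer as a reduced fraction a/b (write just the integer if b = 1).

Answer: 7/64

Derivation:
Let M_8 = max(S_0,...,S_8). Use the reflection principle: for j ≥ 1, #{paths with M_8 ≥ j} = #{S_8 ≥ j} + #{S_8 ≥ j+1}.
By reflection, #{M_8 ≥ 4} = #{S_8 ≥ 4} + #{S_8 ≥ 5} = 37 + 9 = 46.
#{M_8 ≥ 5} = #{S_8 ≥ 5} + #{S_8 ≥ 6} = 9 + 9 = 18.
#{M_8 = 4} = 46 - 18 = 28.
P(M_8 = 4) = 28/256 = 7/64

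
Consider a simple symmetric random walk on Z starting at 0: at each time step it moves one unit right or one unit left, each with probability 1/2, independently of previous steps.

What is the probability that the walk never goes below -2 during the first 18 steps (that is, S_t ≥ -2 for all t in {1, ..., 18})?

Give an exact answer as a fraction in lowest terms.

Answer: 17017/32768

Derivation:
Let f(t,s) = #length-t paths at position s with S_1..S_t all ≥ -2.
f(t,s) = f(t-1,s-1) + f(t-1,s+1) for s ≥ -2; f(t,s) = 0 for s < -2.
t=0: f(0,0)=1
t=1: f(1,-1)=1 f(1,1)=1
t=2: f(2,-2)=1 f(2,0)=2 f(2,2)=1
t=3: f(3,-1)=3 f(3,1)=3 f(3,3)=1
t=4: f(4,-2)=3 f(4,0)=6 f(4,2)=4 f(4,4)=1
t=5: f(5,-1)=9 f(5,1)=10 f(5,3)=5 f(5,5)=1
t=6: f(6,-2)=9 f(6,0)=19 f(6,2)=15 f(6,4)=6 f(6,6)=1
t=7: f(7,-1)=28 f(7,1)=34 f(7,3)=21 f(7,5)=7 f(7,7)=1
t=8: f(8,-2)=28 f(8,0)=62 f(8,2)=55 f(8,4)=28 f(8,6)=8 f(8,8)=1
t=9: f(9,-1)=90 f(9,1)=117 f(9,3)=83 f(9,5)=36 f(9,7)=9 f(9,9)=1
t=10: f(10,-2)=90 f(10,0)=207 f(10,2)=200 f(10,4)=119 f(10,6)=45 f(10,8)=10 f(10,10)=1
t=11: f(11,-1)=297 f(11,1)=407 f(11,3)=319 f(11,5)=164 f(11,7)=55 f(11,9)=11 f(11,11)=1
t=12: f(12,-2)=297 f(12,0)=704 f(12,2)=726 f(12,4)=483 f(12,6)=219 f(12,8)=66 f(12,10)=12 f(12,12)=1
t=13: f(13,-1)=1001 f(13,1)=1430 f(13,3)=1209 f(13,5)=702 f(13,7)=285 f(13,9)=78 f(13,11)=13 f(13,13)=1
t=14: f(14,-2)=1001 f(14,0)=2431 f(14,2)=2639 f(14,4)=1911 f(14,6)=987 f(14,8)=363 f(14,10)=91 f(14,12)=14 f(14,14)=1
t=15: f(15,-1)=3432 f(15,1)=5070 f(15,3)=4550 f(15,5)=2898 f(15,7)=1350 f(15,9)=454 f(15,11)=105 f(15,13)=15 f(15,15)=1
t=16: f(16,-2)=3432 f(16,0)=8502 f(16,2)=9620 f(16,4)=7448 f(16,6)=4248 f(16,8)=1804 f(16,10)=559 f(16,12)=120 f(16,14)=16 f(16,16)=1
t=17: f(17,-1)=11934 f(17,1)=18122 f(17,3)=17068 f(17,5)=11696 f(17,7)=6052 f(17,9)=2363 f(17,11)=679 f(17,13)=136 f(17,15)=17 f(17,17)=1
t=18: f(18,-2)=11934 f(18,0)=30056 f(18,2)=35190 f(18,4)=28764 f(18,6)=17748 f(18,8)=8415 f(18,10)=3042 f(18,12)=815 f(18,14)=153 f(18,16)=18 f(18,18)=1
Σ_s f(18,s) = 136136
P = 136136/262144 = 17017/32768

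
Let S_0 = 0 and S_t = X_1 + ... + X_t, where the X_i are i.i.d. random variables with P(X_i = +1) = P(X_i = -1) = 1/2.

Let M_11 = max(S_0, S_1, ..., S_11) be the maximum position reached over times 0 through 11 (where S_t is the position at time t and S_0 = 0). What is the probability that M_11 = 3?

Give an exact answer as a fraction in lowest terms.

Let M_11 = max(S_0,...,S_11). Use the reflection principle: for j ≥ 1, #{paths with M_11 ≥ j} = #{S_11 ≥ j} + #{S_11 ≥ j+1}.
By reflection, #{M_11 ≥ 3} = #{S_11 ≥ 3} + #{S_11 ≥ 4} = 562 + 232 = 794.
#{M_11 ≥ 4} = #{S_11 ≥ 4} + #{S_11 ≥ 5} = 232 + 232 = 464.
#{M_11 = 3} = 794 - 464 = 330.
P(M_11 = 3) = 330/2048 = 165/1024

Answer: 165/1024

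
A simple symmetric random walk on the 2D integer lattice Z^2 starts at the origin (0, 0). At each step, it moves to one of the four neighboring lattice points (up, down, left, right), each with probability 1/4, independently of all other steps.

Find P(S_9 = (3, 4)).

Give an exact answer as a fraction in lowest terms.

Answer: 567/131072

Derivation:
Let h be the number of horizontal steps (so 9-h are vertical). To end at (3,4) need (h+3)/2 right-steps and ((9-h)+4)/2 up-steps.
Sum over h with 3 ≤ h ≤ 5, h ≡ 1 (mod 2), 9-h ≡ 0 (mod 2):
h=3: C(9,3)·C(3,3)·C(6,5) = 84·1·6 = 504
h=5: C(9,5)·C(5,4)·C(4,4) = 126·5·1 = 630
Total favorable: 1134
Total paths: 4^9 = 262144
P = 1134/262144 = 567/131072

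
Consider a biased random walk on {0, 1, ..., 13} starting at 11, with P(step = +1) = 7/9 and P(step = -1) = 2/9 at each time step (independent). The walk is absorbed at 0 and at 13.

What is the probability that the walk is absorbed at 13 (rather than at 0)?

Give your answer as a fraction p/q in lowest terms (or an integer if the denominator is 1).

Answer: 19377782011/19377800443

Derivation:
Biased walk: p = 7/9, q = 2/9, r = q/p = 2/7
Gambler's ruin: P(hit 13 before 0 | start at 11) = (1 - r^a)/(1 - r^N)
r^11 = 2048/1977326743; r^13 = 8192/96889010407
P = (1 - 2048/1977326743) / (1 - 8192/96889010407) = 1977324695/1977326743 / 96889002215/96889010407 = 19377782011/19377800443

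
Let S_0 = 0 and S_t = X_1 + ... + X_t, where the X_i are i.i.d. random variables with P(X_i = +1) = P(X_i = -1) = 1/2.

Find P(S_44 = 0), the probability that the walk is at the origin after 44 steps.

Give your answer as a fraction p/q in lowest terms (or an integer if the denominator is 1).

To return to 0 after 44 steps: need exactly 22 steps of +1 and 22 of -1.
Favorable paths: C(44,22) = 2104098963720
Total paths: 2^44 = 17592186044416
P = 2104098963720/17592186044416 = 263012370465/2199023255552

Answer: 263012370465/2199023255552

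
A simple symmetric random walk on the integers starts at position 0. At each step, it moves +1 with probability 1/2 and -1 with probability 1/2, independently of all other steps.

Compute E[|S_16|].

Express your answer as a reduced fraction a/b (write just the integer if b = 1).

Answer: 6435/2048

Derivation:
S_16 takes values m ≡ 0 (mod 2) with |m| ≤ 16; P(S_16=m) = C(16,(16+m)/2)/2^16.
Total paths: 2^16 = 65536
Distribution: P(S=-16)=1/65536, P(S=-14)=16/65536, P(S=-12)=120/65536, P(S=-10)=560/65536, P(S=-8)=1820/65536, P(S=-6)=4368/65536, P(S=-4)=8008/65536, P(S=-2)=11440/65536, P(S=0)=12870/65536, P(S=2)=11440/65536, P(S=4)=8008/65536, P(S=6)=4368/65536, P(S=8)=1820/65536, P(S=10)=560/65536, P(S=12)=120/65536, P(S=14)=16/65536, P(S=16)=1/65536
E[|S_16|] = Σ_m |m|·P(S_16=m) = 205920/65536 = 6435/2048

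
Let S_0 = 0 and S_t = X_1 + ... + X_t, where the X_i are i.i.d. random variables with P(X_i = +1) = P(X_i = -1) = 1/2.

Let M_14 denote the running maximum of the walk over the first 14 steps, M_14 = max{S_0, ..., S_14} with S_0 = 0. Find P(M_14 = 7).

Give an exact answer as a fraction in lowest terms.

Let M_14 = max(S_0,...,S_14). Use the reflection principle: for j ≥ 1, #{paths with M_14 ≥ j} = #{S_14 ≥ j} + #{S_14 ≥ j+1}.
By reflection, #{M_14 ≥ 7} = #{S_14 ≥ 7} + #{S_14 ≥ 8} = 470 + 470 = 940.
#{M_14 ≥ 8} = #{S_14 ≥ 8} + #{S_14 ≥ 9} = 470 + 106 = 576.
#{M_14 = 7} = 940 - 576 = 364.
P(M_14 = 7) = 364/16384 = 91/4096

Answer: 91/4096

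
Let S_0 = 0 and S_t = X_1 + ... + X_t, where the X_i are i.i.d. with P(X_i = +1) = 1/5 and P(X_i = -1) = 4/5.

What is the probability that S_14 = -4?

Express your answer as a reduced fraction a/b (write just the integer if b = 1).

To reach position -4 after 14 steps: need 5 steps of +1 and 9 steps of -1.
Number of such sequences: C(14,5) = 2002
Each has probability (1/5)^5 · (4/5)^9 = 262144/6103515625
P = 2002 · 262144/6103515625 = 524812288/6103515625

Answer: 524812288/6103515625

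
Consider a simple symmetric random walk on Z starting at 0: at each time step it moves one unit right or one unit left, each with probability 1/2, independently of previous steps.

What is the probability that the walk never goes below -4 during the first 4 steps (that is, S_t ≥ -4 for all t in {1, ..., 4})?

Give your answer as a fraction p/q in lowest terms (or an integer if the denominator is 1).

Answer: 1

Derivation:
Let f(t,s) = #length-t paths at position s with S_1..S_t all ≥ -4.
f(t,s) = f(t-1,s-1) + f(t-1,s+1) for s ≥ -4; f(t,s) = 0 for s < -4.
t=0: f(0,0)=1
t=1: f(1,-1)=1 f(1,1)=1
t=2: f(2,-2)=1 f(2,0)=2 f(2,2)=1
t=3: f(3,-3)=1 f(3,-1)=3 f(3,1)=3 f(3,3)=1
t=4: f(4,-4)=1 f(4,-2)=4 f(4,0)=6 f(4,2)=4 f(4,4)=1
Σ_s f(4,s) = 16
P = 16/16 = 1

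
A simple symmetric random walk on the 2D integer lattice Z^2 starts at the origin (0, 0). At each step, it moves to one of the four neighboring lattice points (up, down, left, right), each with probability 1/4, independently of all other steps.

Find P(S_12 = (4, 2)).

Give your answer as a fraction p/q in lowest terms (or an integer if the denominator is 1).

Answer: 5445/524288

Derivation:
Let h be the number of horizontal steps (so 12-h are vertical). To end at (4,2) need (h+4)/2 right-steps and ((12-h)+2)/2 up-steps.
Sum over h with 4 ≤ h ≤ 10, h ≡ 0 (mod 2), 12-h ≡ 0 (mod 2):
h=4: C(12,4)·C(4,4)·C(8,5) = 495·1·56 = 27720
h=6: C(12,6)·C(6,5)·C(6,4) = 924·6·15 = 83160
h=8: C(12,8)·C(8,6)·C(4,3) = 495·28·4 = 55440
h=10: C(12,10)·C(10,7)·C(2,2) = 66·120·1 = 7920
Total favorable: 174240
Total paths: 4^12 = 16777216
P = 174240/16777216 = 5445/524288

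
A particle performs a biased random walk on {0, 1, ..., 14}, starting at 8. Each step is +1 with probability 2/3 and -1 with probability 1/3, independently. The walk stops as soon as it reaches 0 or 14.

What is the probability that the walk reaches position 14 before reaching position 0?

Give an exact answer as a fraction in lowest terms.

Answer: 5440/5461

Derivation:
Biased walk: p = 2/3, q = 1/3, r = q/p = 1/2
Gambler's ruin: P(hit 14 before 0 | start at 8) = (1 - r^a)/(1 - r^N)
r^8 = 1/256; r^14 = 1/16384
P = (1 - 1/256) / (1 - 1/16384) = 255/256 / 16383/16384 = 5440/5461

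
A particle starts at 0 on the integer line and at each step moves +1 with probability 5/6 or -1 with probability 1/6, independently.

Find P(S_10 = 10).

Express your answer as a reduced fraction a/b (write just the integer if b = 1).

To reach position 10 after 10 steps: need 10 steps of +1 and 0 steps of -1.
Number of such sequences: C(10,10) = 1
Each has probability (5/6)^10 · (1/6)^0 = 9765625/60466176
P = 1 · 9765625/60466176 = 9765625/60466176

Answer: 9765625/60466176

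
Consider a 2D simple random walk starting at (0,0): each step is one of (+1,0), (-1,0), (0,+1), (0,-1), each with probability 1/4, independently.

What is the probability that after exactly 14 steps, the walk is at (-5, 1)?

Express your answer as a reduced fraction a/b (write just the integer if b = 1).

Let h be the number of horizontal steps (so 14-h are vertical). To end at (-5,1) need (h-5)/2 right-steps and ((14-h)+1)/2 up-steps.
Sum over h with 5 ≤ h ≤ 13, h ≡ 1 (mod 2), 14-h ≡ 1 (mod 2):
h=5: C(14,5)·C(5,0)·C(9,5) = 2002·1·126 = 252252
h=7: C(14,7)·C(7,1)·C(7,4) = 3432·7·35 = 840840
h=9: C(14,9)·C(9,2)·C(5,3) = 2002·36·10 = 720720
h=11: C(14,11)·C(11,3)·C(3,2) = 364·165·3 = 180180
h=13: C(14,13)·C(13,4)·C(1,1) = 14·715·1 = 10010
Total favorable: 2004002
Total paths: 4^14 = 268435456
P = 2004002/268435456 = 1002001/134217728

Answer: 1002001/134217728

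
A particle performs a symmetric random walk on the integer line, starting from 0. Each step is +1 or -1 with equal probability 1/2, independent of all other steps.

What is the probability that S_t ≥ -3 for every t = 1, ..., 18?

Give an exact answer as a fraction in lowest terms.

Let f(t,s) = #length-t paths at position s with S_1..S_t all ≥ -3.
f(t,s) = f(t-1,s-1) + f(t-1,s+1) for s ≥ -3; f(t,s) = 0 for s < -3.
t=0: f(0,0)=1
t=1: f(1,-1)=1 f(1,1)=1
t=2: f(2,-2)=1 f(2,0)=2 f(2,2)=1
t=3: f(3,-3)=1 f(3,-1)=3 f(3,1)=3 f(3,3)=1
t=4: f(4,-2)=4 f(4,0)=6 f(4,2)=4 f(4,4)=1
t=5: f(5,-3)=4 f(5,-1)=10 f(5,1)=10 f(5,3)=5 f(5,5)=1
t=6: f(6,-2)=14 f(6,0)=20 f(6,2)=15 f(6,4)=6 f(6,6)=1
t=7: f(7,-3)=14 f(7,-1)=34 f(7,1)=35 f(7,3)=21 f(7,5)=7 f(7,7)=1
t=8: f(8,-2)=48 f(8,0)=69 f(8,2)=56 f(8,4)=28 f(8,6)=8 f(8,8)=1
t=9: f(9,-3)=48 f(9,-1)=117 f(9,1)=125 f(9,3)=84 f(9,5)=36 f(9,7)=9 f(9,9)=1
t=10: f(10,-2)=165 f(10,0)=242 f(10,2)=209 f(10,4)=120 f(10,6)=45 f(10,8)=10 f(10,10)=1
t=11: f(11,-3)=165 f(11,-1)=407 f(11,1)=451 f(11,3)=329 f(11,5)=165 f(11,7)=55 f(11,9)=11 f(11,11)=1
t=12: f(12,-2)=572 f(12,0)=858 f(12,2)=780 f(12,4)=494 f(12,6)=220 f(12,8)=66 f(12,10)=12 f(12,12)=1
t=13: f(13,-3)=572 f(13,-1)=1430 f(13,1)=1638 f(13,3)=1274 f(13,5)=714 f(13,7)=286 f(13,9)=78 f(13,11)=13 f(13,13)=1
t=14: f(14,-2)=2002 f(14,0)=3068 f(14,2)=2912 f(14,4)=1988 f(14,6)=1000 f(14,8)=364 f(14,10)=91 f(14,12)=14 f(14,14)=1
t=15: f(15,-3)=2002 f(15,-1)=5070 f(15,1)=5980 f(15,3)=4900 f(15,5)=2988 f(15,7)=1364 f(15,9)=455 f(15,11)=105 f(15,13)=15 f(15,15)=1
t=16: f(16,-2)=7072 f(16,0)=11050 f(16,2)=10880 f(16,4)=7888 f(16,6)=4352 f(16,8)=1819 f(16,10)=560 f(16,12)=120 f(16,14)=16 f(16,16)=1
t=17: f(17,-3)=7072 f(17,-1)=18122 f(17,1)=21930 f(17,3)=18768 f(17,5)=12240 f(17,7)=6171 f(17,9)=2379 f(17,11)=680 f(17,13)=136 f(17,15)=17 f(17,17)=1
t=18: f(18,-2)=25194 f(18,0)=40052 f(18,2)=40698 f(18,4)=31008 f(18,6)=18411 f(18,8)=8550 f(18,10)=3059 f(18,12)=816 f(18,14)=153 f(18,16)=18 f(18,18)=1
Σ_s f(18,s) = 167960
P = 167960/262144 = 20995/32768

Answer: 20995/32768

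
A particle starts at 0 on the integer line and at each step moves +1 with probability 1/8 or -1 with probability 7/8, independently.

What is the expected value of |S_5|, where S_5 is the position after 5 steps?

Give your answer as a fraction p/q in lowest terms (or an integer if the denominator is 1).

Answer: 7755/2048

Derivation:
S_5 takes values m ≡ 1 (mod 2) with |m| ≤ 5; P(S_5=m) = C(5,(5+m)/2) · (1/8)^((5+m)/2) · (7/8)^((5-m)/2).
Distribution: P(S=-5)=16807/32768, P(S=-3)=12005/32768, P(S=-1)=1715/16384, P(S=1)=245/16384, P(S=3)=35/32768, P(S=5)=1/32768
E[|S_5|] = Σ_m |m|·P(S_5=m) = 7755/2048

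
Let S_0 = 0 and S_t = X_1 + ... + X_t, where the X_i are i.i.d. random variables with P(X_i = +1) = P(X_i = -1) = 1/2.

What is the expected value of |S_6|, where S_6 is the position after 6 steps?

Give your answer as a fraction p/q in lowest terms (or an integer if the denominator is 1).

S_6 takes values m ≡ 0 (mod 2) with |m| ≤ 6; P(S_6=m) = C(6,(6+m)/2)/2^6.
Total paths: 2^6 = 64
Distribution: P(S=-6)=1/64, P(S=-4)=6/64, P(S=-2)=15/64, P(S=0)=20/64, P(S=2)=15/64, P(S=4)=6/64, P(S=6)=1/64
E[|S_6|] = Σ_m |m|·P(S_6=m) = 120/64 = 15/8

Answer: 15/8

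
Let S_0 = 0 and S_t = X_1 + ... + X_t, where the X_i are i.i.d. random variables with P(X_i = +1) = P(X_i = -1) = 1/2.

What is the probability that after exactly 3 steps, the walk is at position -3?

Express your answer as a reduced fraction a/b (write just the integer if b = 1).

To reach position -3 after 3 steps: need 0 steps of +1 and 3 of -1.
Favorable paths: C(3,0) = 1
Total paths: 2^3 = 8
P = 1/8 = 1/8

Answer: 1/8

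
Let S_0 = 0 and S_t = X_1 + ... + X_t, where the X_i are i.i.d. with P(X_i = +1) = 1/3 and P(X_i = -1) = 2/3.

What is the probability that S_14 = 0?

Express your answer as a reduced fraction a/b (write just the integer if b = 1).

To be at 0 after 14 steps: need exactly 7 steps of +1 and 7 of -1.
Number of such sequences: C(14,7) = 3432
Each has probability (1/3)^7 · (2/3)^7 = 128/4782969
P = 3432 · 128/4782969 = 146432/1594323

Answer: 146432/1594323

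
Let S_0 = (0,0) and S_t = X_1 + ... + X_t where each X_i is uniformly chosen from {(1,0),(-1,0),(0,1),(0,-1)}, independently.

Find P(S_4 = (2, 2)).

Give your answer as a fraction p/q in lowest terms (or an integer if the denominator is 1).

Answer: 3/128

Derivation:
Let h be the number of horizontal steps (so 4-h are vertical). To end at (2,2) need (h+2)/2 right-steps and ((4-h)+2)/2 up-steps.
Sum over h with 2 ≤ h ≤ 2, h ≡ 0 (mod 2), 4-h ≡ 0 (mod 2):
h=2: C(4,2)·C(2,2)·C(2,2) = 6·1·1 = 6
Total favorable: 6
Total paths: 4^4 = 256
P = 6/256 = 3/128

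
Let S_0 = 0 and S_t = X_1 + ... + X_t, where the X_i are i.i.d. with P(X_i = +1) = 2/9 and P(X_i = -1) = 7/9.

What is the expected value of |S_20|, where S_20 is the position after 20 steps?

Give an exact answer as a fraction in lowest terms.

Answer: 135172153107747239620/12157665459056928801

Derivation:
S_20 takes values m ≡ 0 (mod 2) with |m| ≤ 20; P(S_20=m) = C(20,(20+m)/2) · (2/9)^((20+m)/2) · (7/9)^((20-m)/2).
Distribution: P(S=-20)=79792266297612001/12157665459056928801, P(S=-18)=455955807414925720/12157665459056928801, P(S=-16)=1237594334411941240/12157665459056928801, P(S=-14)=707196762521109280/4052555153018976267, P(S=-12)=858738925918489840/4052555153018976267, P(S=-10)=785132732268333568/4052555153018976267, P(S=-8)=560809094477381120/4052555153018976267, P(S=-6)=320462339701360640/4052555153018976267, P(S=-4)=148786086289917440/4052555153018976267, P(S=-2)=170041241474191360/12157665459056928801, P(S=0)=53441533034745856/12157665459056928801, P(S=2)=13880917671362560/12157665459056928801, P(S=4)=991494119383040/4052555153018976267, P(S=6)=174328636375040/4052555153018976267, P(S=8)=24904090910720/4052555153018976267, P(S=10)=2846181818368/4052555153018976267, P(S=12)=254123376640/4052555153018976267, P(S=14)=17083924480/4052555153018976267, P(S=16)=2440560640/12157665459056928801, P(S=18)=73400320/12157665459056928801, P(S=20)=1048576/12157665459056928801
E[|S_20|] = Σ_m |m|·P(S_20=m) = 135172153107747239620/12157665459056928801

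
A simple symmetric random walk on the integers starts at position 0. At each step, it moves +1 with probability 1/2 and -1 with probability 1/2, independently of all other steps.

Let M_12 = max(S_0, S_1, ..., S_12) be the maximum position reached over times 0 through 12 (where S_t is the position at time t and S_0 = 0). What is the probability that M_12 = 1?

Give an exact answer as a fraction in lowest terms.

Answer: 99/512

Derivation:
Let M_12 = max(S_0,...,S_12). Use the reflection principle: for j ≥ 1, #{paths with M_12 ≥ j} = #{S_12 ≥ j} + #{S_12 ≥ j+1}.
By reflection, #{M_12 ≥ 1} = #{S_12 ≥ 1} + #{S_12 ≥ 2} = 1586 + 1586 = 3172.
#{M_12 ≥ 2} = #{S_12 ≥ 2} + #{S_12 ≥ 3} = 1586 + 794 = 2380.
#{M_12 = 1} = 3172 - 2380 = 792.
P(M_12 = 1) = 792/4096 = 99/512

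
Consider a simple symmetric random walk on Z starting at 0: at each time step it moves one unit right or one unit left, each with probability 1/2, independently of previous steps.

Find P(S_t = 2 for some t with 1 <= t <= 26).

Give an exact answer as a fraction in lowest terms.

Count via complement. Let g(t,s) = #length-t paths at position s with S_1..S_t all ≠ 2.
g(t,s) = g(t-1,s-1) + g(t-1,s+1) for s ≠ 2; g(t,2) = 0.
t=0: g(0,0)=1
t=1: g(1,-1)=1 g(1,1)=1
t=2: g(2,-2)=1 g(2,0)=2
t=3: g(3,-3)=1 g(3,-1)=3 g(3,1)=2
t=4: g(4,-4)=1 g(4,-2)=4 g(4,0)=5
t=5: g(5,-5)=1 g(5,-3)=5 g(5,-1)=9 g(5,1)=5
t=6: g(6,-6)=1 g(6,-4)=6 g(6,-2)=14 g(6,0)=14
t=7: g(7,-7)=1 g(7,-5)=7 g(7,-3)=20 g(7,-1)=28 g(7,1)=14
t=8: g(8,-8)=1 g(8,-6)=8 g(8,-4)=27 g(8,-2)=48 g(8,0)=42
t=9: g(9,-9)=1 g(9,-7)=9 g(9,-5)=35 g(9,-3)=75 g(9,-1)=90 g(9,1)=42
t=10: g(10,-10)=1 g(10,-8)=10 g(10,-6)=44 g(10,-4)=110 g(10,-2)=165 g(10,0)=132
t=11: g(11,-11)=1 g(11,-9)=11 g(11,-7)=54 g(11,-5)=154 g(11,-3)=275 g(11,-1)=297 g(11,1)=132
t=12: g(12,-12)=1 g(12,-10)=12 g(12,-8)=65 g(12,-6)=208 g(12,-4)=429 g(12,-2)=572 g(12,0)=429
t=13: g(13,-13)=1 g(13,-11)=13 g(13,-9)=77 g(13,-7)=273 g(13,-5)=637 g(13,-3)=1001 g(13,-1)=1001 g(13,1)=429
t=14: g(14,-14)=1 g(14,-12)=14 g(14,-10)=90 g(14,-8)=350 g(14,-6)=910 g(14,-4)=1638 g(14,-2)=2002 g(14,0)=1430
t=15: g(15,-15)=1 g(15,-13)=15 g(15,-11)=104 g(15,-9)=440 g(15,-7)=1260 g(15,-5)=2548 g(15,-3)=3640 g(15,-1)=3432 g(15,1)=1430
t=16: g(16,-16)=1 g(16,-14)=16 g(16,-12)=119 g(16,-10)=544 g(16,-8)=1700 g(16,-6)=3808 g(16,-4)=6188 g(16,-2)=7072 g(16,0)=4862
t=17: g(17,-17)=1 g(17,-15)=17 g(17,-13)=135 g(17,-11)=663 g(17,-9)=2244 g(17,-7)=5508 g(17,-5)=9996 g(17,-3)=13260 g(17,-1)=11934 g(17,1)=4862
t=18: g(18,-18)=1 g(18,-16)=18 g(18,-14)=152 g(18,-12)=798 g(18,-10)=2907 g(18,-8)=7752 g(18,-6)=15504 g(18,-4)=23256 g(18,-2)=25194 g(18,0)=16796
t=19: g(19,-19)=1 g(19,-17)=19 g(19,-15)=170 g(19,-13)=950 g(19,-11)=3705 g(19,-9)=10659 g(19,-7)=23256 g(19,-5)=38760 g(19,-3)=48450 g(19,-1)=41990 g(19,1)=16796
t=20: g(20,-20)=1 g(20,-18)=20 g(20,-16)=189 g(20,-14)=1120 g(20,-12)=4655 g(20,-10)=14364 g(20,-8)=33915 g(20,-6)=62016 g(20,-4)=87210 g(20,-2)=90440 g(20,0)=58786
t=21: g(21,-21)=1 g(21,-19)=21 g(21,-17)=209 g(21,-15)=1309 g(21,-13)=5775 g(21,-11)=19019 g(21,-9)=48279 g(21,-7)=95931 g(21,-5)=149226 g(21,-3)=177650 g(21,-1)=149226 g(21,1)=58786
t=22: g(22,-22)=1 g(22,-20)=22 g(22,-18)=230 g(22,-16)=1518 g(22,-14)=7084 g(22,-12)=24794 g(22,-10)=67298 g(22,-8)=144210 g(22,-6)=245157 g(22,-4)=326876 g(22,-2)=326876 g(22,0)=208012
t=23: g(23,-23)=1 g(23,-21)=23 g(23,-19)=252 g(23,-17)=1748 g(23,-15)=8602 g(23,-13)=31878 g(23,-11)=92092 g(23,-9)=211508 g(23,-7)=389367 g(23,-5)=572033 g(23,-3)=653752 g(23,-1)=534888 g(23,1)=208012
t=24: g(24,-24)=1 g(24,-22)=24 g(24,-20)=275 g(24,-18)=2000 g(24,-16)=10350 g(24,-14)=40480 g(24,-12)=123970 g(24,-10)=303600 g(24,-8)=600875 g(24,-6)=961400 g(24,-4)=1225785 g(24,-2)=1188640 g(24,0)=742900
t=25: g(25,-25)=1 g(25,-23)=25 g(25,-21)=299 g(25,-19)=2275 g(25,-17)=12350 g(25,-15)=50830 g(25,-13)=164450 g(25,-11)=427570 g(25,-9)=904475 g(25,-7)=1562275 g(25,-5)=2187185 g(25,-3)=2414425 g(25,-1)=1931540 g(25,1)=742900
t=26: g(26,-26)=1 g(26,-24)=26 g(26,-22)=324 g(26,-20)=2574 g(26,-18)=14625 g(26,-16)=63180 g(26,-14)=215280 g(26,-12)=592020 g(26,-10)=1332045 g(26,-8)=2466750 g(26,-6)=3749460 g(26,-4)=4601610 g(26,-2)=4345965 g(26,0)=2674440
Paths never hitting 2: Σ_s g(26,s) = 20058300
Paths hitting 2: 2^26 - 20058300 = 47050564
P = 47050564/67108864 = 11762641/16777216

Answer: 11762641/16777216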